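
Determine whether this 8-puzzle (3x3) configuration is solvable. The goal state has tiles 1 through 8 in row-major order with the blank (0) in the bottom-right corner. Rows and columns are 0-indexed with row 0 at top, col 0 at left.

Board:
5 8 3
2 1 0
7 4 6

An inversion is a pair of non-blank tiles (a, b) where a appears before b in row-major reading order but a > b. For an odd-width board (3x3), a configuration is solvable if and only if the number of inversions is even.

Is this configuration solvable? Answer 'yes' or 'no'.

Inversions (pairs i<j in row-major order where tile[i] > tile[j] > 0): 15
15 is odd, so the puzzle is not solvable.

Answer: no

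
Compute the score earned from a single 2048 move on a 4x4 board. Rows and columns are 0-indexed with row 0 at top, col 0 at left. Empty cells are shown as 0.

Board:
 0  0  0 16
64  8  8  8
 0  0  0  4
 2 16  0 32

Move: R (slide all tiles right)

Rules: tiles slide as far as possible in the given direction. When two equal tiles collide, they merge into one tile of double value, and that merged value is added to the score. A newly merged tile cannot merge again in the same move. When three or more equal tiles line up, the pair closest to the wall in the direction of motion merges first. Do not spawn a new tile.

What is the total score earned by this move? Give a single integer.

Slide right:
row 0: [0, 0, 0, 16] -> [0, 0, 0, 16]  score +0 (running 0)
row 1: [64, 8, 8, 8] -> [0, 64, 8, 16]  score +16 (running 16)
row 2: [0, 0, 0, 4] -> [0, 0, 0, 4]  score +0 (running 16)
row 3: [2, 16, 0, 32] -> [0, 2, 16, 32]  score +0 (running 16)
Board after move:
 0  0  0 16
 0 64  8 16
 0  0  0  4
 0  2 16 32

Answer: 16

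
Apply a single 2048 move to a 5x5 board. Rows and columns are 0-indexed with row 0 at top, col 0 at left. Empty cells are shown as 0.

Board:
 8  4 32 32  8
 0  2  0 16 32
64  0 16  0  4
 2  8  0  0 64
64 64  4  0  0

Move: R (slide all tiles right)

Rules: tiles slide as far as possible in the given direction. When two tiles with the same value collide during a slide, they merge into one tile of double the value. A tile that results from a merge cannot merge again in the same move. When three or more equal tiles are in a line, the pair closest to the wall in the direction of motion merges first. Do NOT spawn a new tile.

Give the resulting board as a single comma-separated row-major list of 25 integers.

Slide right:
row 0: [8, 4, 32, 32, 8] -> [0, 8, 4, 64, 8]
row 1: [0, 2, 0, 16, 32] -> [0, 0, 2, 16, 32]
row 2: [64, 0, 16, 0, 4] -> [0, 0, 64, 16, 4]
row 3: [2, 8, 0, 0, 64] -> [0, 0, 2, 8, 64]
row 4: [64, 64, 4, 0, 0] -> [0, 0, 0, 128, 4]

Answer: 0, 8, 4, 64, 8, 0, 0, 2, 16, 32, 0, 0, 64, 16, 4, 0, 0, 2, 8, 64, 0, 0, 0, 128, 4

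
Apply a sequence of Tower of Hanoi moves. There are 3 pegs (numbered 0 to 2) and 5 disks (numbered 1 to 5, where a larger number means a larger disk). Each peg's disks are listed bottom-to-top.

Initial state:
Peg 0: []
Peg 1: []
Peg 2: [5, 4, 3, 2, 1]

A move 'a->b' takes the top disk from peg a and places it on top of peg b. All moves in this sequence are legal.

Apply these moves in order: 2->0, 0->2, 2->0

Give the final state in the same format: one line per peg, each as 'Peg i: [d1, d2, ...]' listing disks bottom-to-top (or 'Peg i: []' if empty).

Answer: Peg 0: [1]
Peg 1: []
Peg 2: [5, 4, 3, 2]

Derivation:
After move 1 (2->0):
Peg 0: [1]
Peg 1: []
Peg 2: [5, 4, 3, 2]

After move 2 (0->2):
Peg 0: []
Peg 1: []
Peg 2: [5, 4, 3, 2, 1]

After move 3 (2->0):
Peg 0: [1]
Peg 1: []
Peg 2: [5, 4, 3, 2]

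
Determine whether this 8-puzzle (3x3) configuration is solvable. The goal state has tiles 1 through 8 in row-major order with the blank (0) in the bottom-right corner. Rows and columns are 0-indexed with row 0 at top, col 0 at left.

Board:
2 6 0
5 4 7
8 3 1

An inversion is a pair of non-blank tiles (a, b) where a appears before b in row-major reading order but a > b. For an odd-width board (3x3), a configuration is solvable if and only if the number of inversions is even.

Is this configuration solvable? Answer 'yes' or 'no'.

Answer: no

Derivation:
Inversions (pairs i<j in row-major order where tile[i] > tile[j] > 0): 15
15 is odd, so the puzzle is not solvable.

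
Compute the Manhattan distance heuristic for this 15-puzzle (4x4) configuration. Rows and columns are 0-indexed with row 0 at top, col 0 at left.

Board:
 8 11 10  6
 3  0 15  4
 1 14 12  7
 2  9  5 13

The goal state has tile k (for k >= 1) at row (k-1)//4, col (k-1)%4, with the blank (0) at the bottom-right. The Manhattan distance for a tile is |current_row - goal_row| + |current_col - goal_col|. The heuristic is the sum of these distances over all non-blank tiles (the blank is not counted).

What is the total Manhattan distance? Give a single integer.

Answer: 38

Derivation:
Tile 8: at (0,0), goal (1,3), distance |0-1|+|0-3| = 4
Tile 11: at (0,1), goal (2,2), distance |0-2|+|1-2| = 3
Tile 10: at (0,2), goal (2,1), distance |0-2|+|2-1| = 3
Tile 6: at (0,3), goal (1,1), distance |0-1|+|3-1| = 3
Tile 3: at (1,0), goal (0,2), distance |1-0|+|0-2| = 3
Tile 15: at (1,2), goal (3,2), distance |1-3|+|2-2| = 2
Tile 4: at (1,3), goal (0,3), distance |1-0|+|3-3| = 1
Tile 1: at (2,0), goal (0,0), distance |2-0|+|0-0| = 2
Tile 14: at (2,1), goal (3,1), distance |2-3|+|1-1| = 1
Tile 12: at (2,2), goal (2,3), distance |2-2|+|2-3| = 1
Tile 7: at (2,3), goal (1,2), distance |2-1|+|3-2| = 2
Tile 2: at (3,0), goal (0,1), distance |3-0|+|0-1| = 4
Tile 9: at (3,1), goal (2,0), distance |3-2|+|1-0| = 2
Tile 5: at (3,2), goal (1,0), distance |3-1|+|2-0| = 4
Tile 13: at (3,3), goal (3,0), distance |3-3|+|3-0| = 3
Sum: 4 + 3 + 3 + 3 + 3 + 2 + 1 + 2 + 1 + 1 + 2 + 4 + 2 + 4 + 3 = 38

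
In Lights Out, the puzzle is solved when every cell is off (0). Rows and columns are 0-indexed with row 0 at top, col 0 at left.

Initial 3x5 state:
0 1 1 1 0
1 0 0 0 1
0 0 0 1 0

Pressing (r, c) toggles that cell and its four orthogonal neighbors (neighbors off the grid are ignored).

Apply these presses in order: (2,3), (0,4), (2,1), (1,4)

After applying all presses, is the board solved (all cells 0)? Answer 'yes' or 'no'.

Answer: no

Derivation:
After press 1 at (2,3):
0 1 1 1 0
1 0 0 1 1
0 0 1 0 1

After press 2 at (0,4):
0 1 1 0 1
1 0 0 1 0
0 0 1 0 1

After press 3 at (2,1):
0 1 1 0 1
1 1 0 1 0
1 1 0 0 1

After press 4 at (1,4):
0 1 1 0 0
1 1 0 0 1
1 1 0 0 0

Lights still on: 7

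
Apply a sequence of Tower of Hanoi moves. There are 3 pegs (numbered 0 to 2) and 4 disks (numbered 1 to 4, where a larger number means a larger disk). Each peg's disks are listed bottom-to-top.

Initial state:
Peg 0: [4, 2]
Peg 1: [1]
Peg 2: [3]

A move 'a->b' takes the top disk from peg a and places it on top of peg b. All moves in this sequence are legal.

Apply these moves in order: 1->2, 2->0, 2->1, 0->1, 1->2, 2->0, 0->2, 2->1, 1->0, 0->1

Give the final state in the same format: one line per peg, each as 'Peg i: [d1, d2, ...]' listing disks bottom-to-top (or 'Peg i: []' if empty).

Answer: Peg 0: [4, 2]
Peg 1: [3, 1]
Peg 2: []

Derivation:
After move 1 (1->2):
Peg 0: [4, 2]
Peg 1: []
Peg 2: [3, 1]

After move 2 (2->0):
Peg 0: [4, 2, 1]
Peg 1: []
Peg 2: [3]

After move 3 (2->1):
Peg 0: [4, 2, 1]
Peg 1: [3]
Peg 2: []

After move 4 (0->1):
Peg 0: [4, 2]
Peg 1: [3, 1]
Peg 2: []

After move 5 (1->2):
Peg 0: [4, 2]
Peg 1: [3]
Peg 2: [1]

After move 6 (2->0):
Peg 0: [4, 2, 1]
Peg 1: [3]
Peg 2: []

After move 7 (0->2):
Peg 0: [4, 2]
Peg 1: [3]
Peg 2: [1]

After move 8 (2->1):
Peg 0: [4, 2]
Peg 1: [3, 1]
Peg 2: []

After move 9 (1->0):
Peg 0: [4, 2, 1]
Peg 1: [3]
Peg 2: []

After move 10 (0->1):
Peg 0: [4, 2]
Peg 1: [3, 1]
Peg 2: []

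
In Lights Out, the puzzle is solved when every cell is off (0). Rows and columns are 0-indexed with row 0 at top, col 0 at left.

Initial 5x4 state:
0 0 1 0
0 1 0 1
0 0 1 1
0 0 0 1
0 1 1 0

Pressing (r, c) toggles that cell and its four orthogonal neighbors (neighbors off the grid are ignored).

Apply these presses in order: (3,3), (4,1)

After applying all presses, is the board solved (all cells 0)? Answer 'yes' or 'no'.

After press 1 at (3,3):
0 0 1 0
0 1 0 1
0 0 1 0
0 0 1 0
0 1 1 1

After press 2 at (4,1):
0 0 1 0
0 1 0 1
0 0 1 0
0 1 1 0
1 0 0 1

Lights still on: 8

Answer: no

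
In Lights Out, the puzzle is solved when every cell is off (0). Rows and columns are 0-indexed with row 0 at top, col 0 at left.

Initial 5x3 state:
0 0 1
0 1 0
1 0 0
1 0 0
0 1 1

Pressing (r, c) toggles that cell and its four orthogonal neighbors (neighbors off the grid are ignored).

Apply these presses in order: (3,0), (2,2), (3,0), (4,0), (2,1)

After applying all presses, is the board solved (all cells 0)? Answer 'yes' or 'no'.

After press 1 at (3,0):
0 0 1
0 1 0
0 0 0
0 1 0
1 1 1

After press 2 at (2,2):
0 0 1
0 1 1
0 1 1
0 1 1
1 1 1

After press 3 at (3,0):
0 0 1
0 1 1
1 1 1
1 0 1
0 1 1

After press 4 at (4,0):
0 0 1
0 1 1
1 1 1
0 0 1
1 0 1

After press 5 at (2,1):
0 0 1
0 0 1
0 0 0
0 1 1
1 0 1

Lights still on: 6

Answer: no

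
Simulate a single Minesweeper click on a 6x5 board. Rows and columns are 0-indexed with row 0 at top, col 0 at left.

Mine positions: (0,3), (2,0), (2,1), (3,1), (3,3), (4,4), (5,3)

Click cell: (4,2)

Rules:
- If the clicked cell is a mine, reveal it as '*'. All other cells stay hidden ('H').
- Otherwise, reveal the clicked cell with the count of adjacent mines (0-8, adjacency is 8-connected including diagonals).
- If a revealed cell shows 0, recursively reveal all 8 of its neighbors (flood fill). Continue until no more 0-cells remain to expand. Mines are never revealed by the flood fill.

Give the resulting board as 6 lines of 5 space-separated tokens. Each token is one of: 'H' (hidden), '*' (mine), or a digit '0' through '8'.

H H H H H
H H H H H
H H H H H
H H H H H
H H 3 H H
H H H H H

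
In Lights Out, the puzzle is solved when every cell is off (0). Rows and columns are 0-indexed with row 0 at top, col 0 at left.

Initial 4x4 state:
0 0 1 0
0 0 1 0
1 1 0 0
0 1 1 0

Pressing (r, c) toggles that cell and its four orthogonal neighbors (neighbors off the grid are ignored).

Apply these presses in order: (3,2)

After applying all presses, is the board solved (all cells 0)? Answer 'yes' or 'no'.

After press 1 at (3,2):
0 0 1 0
0 0 1 0
1 1 1 0
0 0 0 1

Lights still on: 6

Answer: no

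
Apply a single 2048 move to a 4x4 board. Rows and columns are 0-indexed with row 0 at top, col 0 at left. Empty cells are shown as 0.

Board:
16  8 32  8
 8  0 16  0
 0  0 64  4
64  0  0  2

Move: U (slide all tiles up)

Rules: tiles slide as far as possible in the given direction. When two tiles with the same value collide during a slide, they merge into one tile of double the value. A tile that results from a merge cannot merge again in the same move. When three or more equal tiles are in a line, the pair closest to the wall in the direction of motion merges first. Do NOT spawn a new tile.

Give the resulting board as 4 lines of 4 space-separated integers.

Answer: 16  8 32  8
 8  0 16  4
64  0 64  2
 0  0  0  0

Derivation:
Slide up:
col 0: [16, 8, 0, 64] -> [16, 8, 64, 0]
col 1: [8, 0, 0, 0] -> [8, 0, 0, 0]
col 2: [32, 16, 64, 0] -> [32, 16, 64, 0]
col 3: [8, 0, 4, 2] -> [8, 4, 2, 0]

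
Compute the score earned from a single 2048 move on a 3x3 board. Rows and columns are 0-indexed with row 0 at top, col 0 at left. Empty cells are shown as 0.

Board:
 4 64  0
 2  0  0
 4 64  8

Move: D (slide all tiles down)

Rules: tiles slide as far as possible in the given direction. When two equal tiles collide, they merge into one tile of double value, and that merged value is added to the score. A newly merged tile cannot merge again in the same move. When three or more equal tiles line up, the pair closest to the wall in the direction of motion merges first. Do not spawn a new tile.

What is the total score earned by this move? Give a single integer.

Answer: 128

Derivation:
Slide down:
col 0: [4, 2, 4] -> [4, 2, 4]  score +0 (running 0)
col 1: [64, 0, 64] -> [0, 0, 128]  score +128 (running 128)
col 2: [0, 0, 8] -> [0, 0, 8]  score +0 (running 128)
Board after move:
  4   0   0
  2   0   0
  4 128   8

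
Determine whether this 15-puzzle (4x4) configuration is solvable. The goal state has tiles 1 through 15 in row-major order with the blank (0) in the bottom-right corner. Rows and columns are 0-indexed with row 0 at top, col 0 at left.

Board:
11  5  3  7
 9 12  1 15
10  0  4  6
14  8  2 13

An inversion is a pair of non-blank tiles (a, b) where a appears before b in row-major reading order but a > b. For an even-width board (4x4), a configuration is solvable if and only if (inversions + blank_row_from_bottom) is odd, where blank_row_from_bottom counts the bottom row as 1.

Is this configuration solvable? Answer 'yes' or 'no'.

Answer: no

Derivation:
Inversions: 48
Blank is in row 2 (0-indexed from top), which is row 2 counting from the bottom (bottom = 1).
48 + 2 = 50, which is even, so the puzzle is not solvable.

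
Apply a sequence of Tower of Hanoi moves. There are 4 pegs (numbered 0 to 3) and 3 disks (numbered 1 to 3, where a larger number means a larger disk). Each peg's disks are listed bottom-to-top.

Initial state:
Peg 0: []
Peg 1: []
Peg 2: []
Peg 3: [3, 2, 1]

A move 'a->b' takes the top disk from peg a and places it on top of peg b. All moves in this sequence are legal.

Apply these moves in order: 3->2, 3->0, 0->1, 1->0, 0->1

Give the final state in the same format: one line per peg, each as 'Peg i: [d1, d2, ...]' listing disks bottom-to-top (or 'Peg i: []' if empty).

Answer: Peg 0: []
Peg 1: [2]
Peg 2: [1]
Peg 3: [3]

Derivation:
After move 1 (3->2):
Peg 0: []
Peg 1: []
Peg 2: [1]
Peg 3: [3, 2]

After move 2 (3->0):
Peg 0: [2]
Peg 1: []
Peg 2: [1]
Peg 3: [3]

After move 3 (0->1):
Peg 0: []
Peg 1: [2]
Peg 2: [1]
Peg 3: [3]

After move 4 (1->0):
Peg 0: [2]
Peg 1: []
Peg 2: [1]
Peg 3: [3]

After move 5 (0->1):
Peg 0: []
Peg 1: [2]
Peg 2: [1]
Peg 3: [3]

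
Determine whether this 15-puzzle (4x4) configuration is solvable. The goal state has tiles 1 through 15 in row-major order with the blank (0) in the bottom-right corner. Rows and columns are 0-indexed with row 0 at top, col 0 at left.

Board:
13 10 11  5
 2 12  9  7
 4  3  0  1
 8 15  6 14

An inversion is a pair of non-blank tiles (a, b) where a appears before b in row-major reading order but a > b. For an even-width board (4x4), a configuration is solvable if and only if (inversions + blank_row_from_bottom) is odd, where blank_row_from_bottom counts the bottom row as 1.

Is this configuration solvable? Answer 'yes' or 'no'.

Inversions: 58
Blank is in row 2 (0-indexed from top), which is row 2 counting from the bottom (bottom = 1).
58 + 2 = 60, which is even, so the puzzle is not solvable.

Answer: no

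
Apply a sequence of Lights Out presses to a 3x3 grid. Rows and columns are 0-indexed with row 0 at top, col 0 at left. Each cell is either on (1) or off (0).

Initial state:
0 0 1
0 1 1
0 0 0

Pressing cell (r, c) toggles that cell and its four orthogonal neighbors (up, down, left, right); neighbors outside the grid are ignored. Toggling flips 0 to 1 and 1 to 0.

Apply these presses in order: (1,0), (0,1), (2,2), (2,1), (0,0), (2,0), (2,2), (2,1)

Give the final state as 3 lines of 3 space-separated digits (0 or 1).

After press 1 at (1,0):
1 0 1
1 0 1
1 0 0

After press 2 at (0,1):
0 1 0
1 1 1
1 0 0

After press 3 at (2,2):
0 1 0
1 1 0
1 1 1

After press 4 at (2,1):
0 1 0
1 0 0
0 0 0

After press 5 at (0,0):
1 0 0
0 0 0
0 0 0

After press 6 at (2,0):
1 0 0
1 0 0
1 1 0

After press 7 at (2,2):
1 0 0
1 0 1
1 0 1

After press 8 at (2,1):
1 0 0
1 1 1
0 1 0

Answer: 1 0 0
1 1 1
0 1 0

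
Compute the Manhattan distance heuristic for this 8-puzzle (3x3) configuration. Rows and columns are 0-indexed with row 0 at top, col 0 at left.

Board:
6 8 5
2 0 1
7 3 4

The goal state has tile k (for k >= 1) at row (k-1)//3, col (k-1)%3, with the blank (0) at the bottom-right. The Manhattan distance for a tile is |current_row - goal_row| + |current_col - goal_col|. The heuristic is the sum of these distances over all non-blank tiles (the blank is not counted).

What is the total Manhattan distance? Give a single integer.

Tile 6: (0,0)->(1,2) = 3
Tile 8: (0,1)->(2,1) = 2
Tile 5: (0,2)->(1,1) = 2
Tile 2: (1,0)->(0,1) = 2
Tile 1: (1,2)->(0,0) = 3
Tile 7: (2,0)->(2,0) = 0
Tile 3: (2,1)->(0,2) = 3
Tile 4: (2,2)->(1,0) = 3
Sum: 3 + 2 + 2 + 2 + 3 + 0 + 3 + 3 = 18

Answer: 18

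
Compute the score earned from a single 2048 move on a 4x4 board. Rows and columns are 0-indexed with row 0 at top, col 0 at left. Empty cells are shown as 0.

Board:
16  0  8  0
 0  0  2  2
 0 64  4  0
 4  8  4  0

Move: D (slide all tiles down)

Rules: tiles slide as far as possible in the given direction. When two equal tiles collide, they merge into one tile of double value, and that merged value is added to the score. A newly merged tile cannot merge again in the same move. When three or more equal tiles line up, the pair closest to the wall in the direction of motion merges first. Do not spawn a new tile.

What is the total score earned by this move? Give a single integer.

Answer: 8

Derivation:
Slide down:
col 0: [16, 0, 0, 4] -> [0, 0, 16, 4]  score +0 (running 0)
col 1: [0, 0, 64, 8] -> [0, 0, 64, 8]  score +0 (running 0)
col 2: [8, 2, 4, 4] -> [0, 8, 2, 8]  score +8 (running 8)
col 3: [0, 2, 0, 0] -> [0, 0, 0, 2]  score +0 (running 8)
Board after move:
 0  0  0  0
 0  0  8  0
16 64  2  0
 4  8  8  2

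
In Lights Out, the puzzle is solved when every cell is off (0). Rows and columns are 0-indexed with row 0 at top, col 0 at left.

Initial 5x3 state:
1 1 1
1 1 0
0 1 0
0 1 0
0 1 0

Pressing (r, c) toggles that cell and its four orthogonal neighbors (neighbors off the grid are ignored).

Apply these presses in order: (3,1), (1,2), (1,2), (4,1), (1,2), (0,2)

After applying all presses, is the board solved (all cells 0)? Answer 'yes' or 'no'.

Answer: no

Derivation:
After press 1 at (3,1):
1 1 1
1 1 0
0 0 0
1 0 1
0 0 0

After press 2 at (1,2):
1 1 0
1 0 1
0 0 1
1 0 1
0 0 0

After press 3 at (1,2):
1 1 1
1 1 0
0 0 0
1 0 1
0 0 0

After press 4 at (4,1):
1 1 1
1 1 0
0 0 0
1 1 1
1 1 1

After press 5 at (1,2):
1 1 0
1 0 1
0 0 1
1 1 1
1 1 1

After press 6 at (0,2):
1 0 1
1 0 0
0 0 1
1 1 1
1 1 1

Lights still on: 10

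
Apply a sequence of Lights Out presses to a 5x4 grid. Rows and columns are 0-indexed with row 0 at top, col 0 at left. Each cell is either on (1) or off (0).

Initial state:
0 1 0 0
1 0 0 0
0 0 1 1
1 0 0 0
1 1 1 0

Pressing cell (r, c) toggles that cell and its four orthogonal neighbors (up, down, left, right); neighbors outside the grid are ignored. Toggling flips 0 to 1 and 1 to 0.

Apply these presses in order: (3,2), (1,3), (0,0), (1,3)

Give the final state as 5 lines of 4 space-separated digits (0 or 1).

Answer: 1 0 0 0
0 0 0 0
0 0 0 1
1 1 1 1
1 1 0 0

Derivation:
After press 1 at (3,2):
0 1 0 0
1 0 0 0
0 0 0 1
1 1 1 1
1 1 0 0

After press 2 at (1,3):
0 1 0 1
1 0 1 1
0 0 0 0
1 1 1 1
1 1 0 0

After press 3 at (0,0):
1 0 0 1
0 0 1 1
0 0 0 0
1 1 1 1
1 1 0 0

After press 4 at (1,3):
1 0 0 0
0 0 0 0
0 0 0 1
1 1 1 1
1 1 0 0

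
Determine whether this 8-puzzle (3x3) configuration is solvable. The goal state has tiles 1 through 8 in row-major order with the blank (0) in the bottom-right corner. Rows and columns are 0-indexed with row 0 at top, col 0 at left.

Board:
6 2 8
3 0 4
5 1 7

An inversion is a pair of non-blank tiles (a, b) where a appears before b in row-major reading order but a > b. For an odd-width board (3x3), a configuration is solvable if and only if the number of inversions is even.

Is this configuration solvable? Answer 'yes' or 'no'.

Answer: yes

Derivation:
Inversions (pairs i<j in row-major order where tile[i] > tile[j] > 0): 14
14 is even, so the puzzle is solvable.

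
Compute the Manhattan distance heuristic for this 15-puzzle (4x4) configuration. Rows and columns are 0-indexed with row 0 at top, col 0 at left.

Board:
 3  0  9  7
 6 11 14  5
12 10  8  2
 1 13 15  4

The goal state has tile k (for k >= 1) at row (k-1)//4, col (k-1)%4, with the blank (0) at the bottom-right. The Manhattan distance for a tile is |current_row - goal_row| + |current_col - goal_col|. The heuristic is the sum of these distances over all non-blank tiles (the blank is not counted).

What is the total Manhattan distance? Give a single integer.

Answer: 33

Derivation:
Tile 3: (0,0)->(0,2) = 2
Tile 9: (0,2)->(2,0) = 4
Tile 7: (0,3)->(1,2) = 2
Tile 6: (1,0)->(1,1) = 1
Tile 11: (1,1)->(2,2) = 2
Tile 14: (1,2)->(3,1) = 3
Tile 5: (1,3)->(1,0) = 3
Tile 12: (2,0)->(2,3) = 3
Tile 10: (2,1)->(2,1) = 0
Tile 8: (2,2)->(1,3) = 2
Tile 2: (2,3)->(0,1) = 4
Tile 1: (3,0)->(0,0) = 3
Tile 13: (3,1)->(3,0) = 1
Tile 15: (3,2)->(3,2) = 0
Tile 4: (3,3)->(0,3) = 3
Sum: 2 + 4 + 2 + 1 + 2 + 3 + 3 + 3 + 0 + 2 + 4 + 3 + 1 + 0 + 3 = 33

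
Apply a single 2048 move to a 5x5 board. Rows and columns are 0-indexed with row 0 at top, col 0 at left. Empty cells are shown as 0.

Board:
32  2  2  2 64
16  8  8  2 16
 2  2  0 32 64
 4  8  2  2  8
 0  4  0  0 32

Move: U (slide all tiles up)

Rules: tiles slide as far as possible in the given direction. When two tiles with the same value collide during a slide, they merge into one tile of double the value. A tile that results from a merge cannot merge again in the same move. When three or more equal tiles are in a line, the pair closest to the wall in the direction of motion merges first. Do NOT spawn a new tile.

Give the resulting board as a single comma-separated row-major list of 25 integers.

Answer: 32, 2, 2, 4, 64, 16, 8, 8, 32, 16, 2, 2, 2, 2, 64, 4, 8, 0, 0, 8, 0, 4, 0, 0, 32

Derivation:
Slide up:
col 0: [32, 16, 2, 4, 0] -> [32, 16, 2, 4, 0]
col 1: [2, 8, 2, 8, 4] -> [2, 8, 2, 8, 4]
col 2: [2, 8, 0, 2, 0] -> [2, 8, 2, 0, 0]
col 3: [2, 2, 32, 2, 0] -> [4, 32, 2, 0, 0]
col 4: [64, 16, 64, 8, 32] -> [64, 16, 64, 8, 32]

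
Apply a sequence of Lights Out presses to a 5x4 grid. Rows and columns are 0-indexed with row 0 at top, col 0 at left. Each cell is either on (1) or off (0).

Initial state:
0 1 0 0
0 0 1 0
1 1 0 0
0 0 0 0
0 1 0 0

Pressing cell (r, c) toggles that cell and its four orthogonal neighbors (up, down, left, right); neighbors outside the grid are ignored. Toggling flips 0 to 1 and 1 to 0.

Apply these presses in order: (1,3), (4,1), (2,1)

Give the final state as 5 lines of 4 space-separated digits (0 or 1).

After press 1 at (1,3):
0 1 0 1
0 0 0 1
1 1 0 1
0 0 0 0
0 1 0 0

After press 2 at (4,1):
0 1 0 1
0 0 0 1
1 1 0 1
0 1 0 0
1 0 1 0

After press 3 at (2,1):
0 1 0 1
0 1 0 1
0 0 1 1
0 0 0 0
1 0 1 0

Answer: 0 1 0 1
0 1 0 1
0 0 1 1
0 0 0 0
1 0 1 0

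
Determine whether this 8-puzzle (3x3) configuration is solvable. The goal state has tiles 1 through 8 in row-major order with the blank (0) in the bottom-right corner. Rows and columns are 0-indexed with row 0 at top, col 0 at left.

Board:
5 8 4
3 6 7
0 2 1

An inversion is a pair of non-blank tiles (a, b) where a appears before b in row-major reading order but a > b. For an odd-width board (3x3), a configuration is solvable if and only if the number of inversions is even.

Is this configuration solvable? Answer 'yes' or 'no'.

Answer: yes

Derivation:
Inversions (pairs i<j in row-major order where tile[i] > tile[j] > 0): 20
20 is even, so the puzzle is solvable.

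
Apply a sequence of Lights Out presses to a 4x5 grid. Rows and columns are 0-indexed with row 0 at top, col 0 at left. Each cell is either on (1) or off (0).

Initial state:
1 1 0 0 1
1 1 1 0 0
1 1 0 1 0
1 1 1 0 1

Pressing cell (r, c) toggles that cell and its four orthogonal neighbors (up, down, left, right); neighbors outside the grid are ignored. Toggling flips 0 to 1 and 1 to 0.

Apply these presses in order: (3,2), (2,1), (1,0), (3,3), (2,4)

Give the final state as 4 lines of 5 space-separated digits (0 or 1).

Answer: 0 1 0 0 1
0 1 1 0 1
1 0 0 1 1
1 1 1 0 1

Derivation:
After press 1 at (3,2):
1 1 0 0 1
1 1 1 0 0
1 1 1 1 0
1 0 0 1 1

After press 2 at (2,1):
1 1 0 0 1
1 0 1 0 0
0 0 0 1 0
1 1 0 1 1

After press 3 at (1,0):
0 1 0 0 1
0 1 1 0 0
1 0 0 1 0
1 1 0 1 1

After press 4 at (3,3):
0 1 0 0 1
0 1 1 0 0
1 0 0 0 0
1 1 1 0 0

After press 5 at (2,4):
0 1 0 0 1
0 1 1 0 1
1 0 0 1 1
1 1 1 0 1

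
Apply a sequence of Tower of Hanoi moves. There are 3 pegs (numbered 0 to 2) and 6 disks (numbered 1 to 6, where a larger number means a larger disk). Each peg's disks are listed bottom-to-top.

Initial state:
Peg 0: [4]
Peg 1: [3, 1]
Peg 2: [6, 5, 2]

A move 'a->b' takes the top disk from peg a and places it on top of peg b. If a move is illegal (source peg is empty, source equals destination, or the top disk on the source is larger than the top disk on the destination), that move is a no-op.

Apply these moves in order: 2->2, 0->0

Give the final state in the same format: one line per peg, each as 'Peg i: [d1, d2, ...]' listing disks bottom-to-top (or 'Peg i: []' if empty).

Answer: Peg 0: [4]
Peg 1: [3, 1]
Peg 2: [6, 5, 2]

Derivation:
After move 1 (2->2):
Peg 0: [4]
Peg 1: [3, 1]
Peg 2: [6, 5, 2]

After move 2 (0->0):
Peg 0: [4]
Peg 1: [3, 1]
Peg 2: [6, 5, 2]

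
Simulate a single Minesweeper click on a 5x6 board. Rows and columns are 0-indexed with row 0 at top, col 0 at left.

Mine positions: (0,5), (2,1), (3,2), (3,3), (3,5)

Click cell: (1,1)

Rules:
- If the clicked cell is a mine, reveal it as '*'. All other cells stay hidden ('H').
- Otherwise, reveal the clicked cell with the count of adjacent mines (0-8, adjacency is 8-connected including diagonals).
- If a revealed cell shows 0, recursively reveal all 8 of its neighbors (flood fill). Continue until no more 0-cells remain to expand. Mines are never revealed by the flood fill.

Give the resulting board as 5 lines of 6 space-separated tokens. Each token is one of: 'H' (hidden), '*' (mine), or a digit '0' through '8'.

H H H H H H
H 1 H H H H
H H H H H H
H H H H H H
H H H H H H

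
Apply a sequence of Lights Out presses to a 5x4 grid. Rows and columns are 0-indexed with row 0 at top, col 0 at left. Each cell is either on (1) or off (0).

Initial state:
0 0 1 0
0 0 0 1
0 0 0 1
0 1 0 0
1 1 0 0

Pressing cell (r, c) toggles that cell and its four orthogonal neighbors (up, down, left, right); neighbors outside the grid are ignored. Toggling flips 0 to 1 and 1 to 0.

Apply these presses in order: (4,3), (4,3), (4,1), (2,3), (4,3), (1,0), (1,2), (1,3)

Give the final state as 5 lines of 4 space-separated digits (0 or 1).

Answer: 1 0 0 1
1 0 0 0
1 0 0 1
0 0 0 0
0 0 0 1

Derivation:
After press 1 at (4,3):
0 0 1 0
0 0 0 1
0 0 0 1
0 1 0 1
1 1 1 1

After press 2 at (4,3):
0 0 1 0
0 0 0 1
0 0 0 1
0 1 0 0
1 1 0 0

After press 3 at (4,1):
0 0 1 0
0 0 0 1
0 0 0 1
0 0 0 0
0 0 1 0

After press 4 at (2,3):
0 0 1 0
0 0 0 0
0 0 1 0
0 0 0 1
0 0 1 0

After press 5 at (4,3):
0 0 1 0
0 0 0 0
0 0 1 0
0 0 0 0
0 0 0 1

After press 6 at (1,0):
1 0 1 0
1 1 0 0
1 0 1 0
0 0 0 0
0 0 0 1

After press 7 at (1,2):
1 0 0 0
1 0 1 1
1 0 0 0
0 0 0 0
0 0 0 1

After press 8 at (1,3):
1 0 0 1
1 0 0 0
1 0 0 1
0 0 0 0
0 0 0 1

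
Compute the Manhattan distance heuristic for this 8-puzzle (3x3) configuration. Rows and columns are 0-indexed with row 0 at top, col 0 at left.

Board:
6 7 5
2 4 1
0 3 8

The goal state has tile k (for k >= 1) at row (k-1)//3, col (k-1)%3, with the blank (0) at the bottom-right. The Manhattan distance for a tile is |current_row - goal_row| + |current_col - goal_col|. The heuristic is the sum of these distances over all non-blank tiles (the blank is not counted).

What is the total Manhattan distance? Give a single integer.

Tile 6: (0,0)->(1,2) = 3
Tile 7: (0,1)->(2,0) = 3
Tile 5: (0,2)->(1,1) = 2
Tile 2: (1,0)->(0,1) = 2
Tile 4: (1,1)->(1,0) = 1
Tile 1: (1,2)->(0,0) = 3
Tile 3: (2,1)->(0,2) = 3
Tile 8: (2,2)->(2,1) = 1
Sum: 3 + 3 + 2 + 2 + 1 + 3 + 3 + 1 = 18

Answer: 18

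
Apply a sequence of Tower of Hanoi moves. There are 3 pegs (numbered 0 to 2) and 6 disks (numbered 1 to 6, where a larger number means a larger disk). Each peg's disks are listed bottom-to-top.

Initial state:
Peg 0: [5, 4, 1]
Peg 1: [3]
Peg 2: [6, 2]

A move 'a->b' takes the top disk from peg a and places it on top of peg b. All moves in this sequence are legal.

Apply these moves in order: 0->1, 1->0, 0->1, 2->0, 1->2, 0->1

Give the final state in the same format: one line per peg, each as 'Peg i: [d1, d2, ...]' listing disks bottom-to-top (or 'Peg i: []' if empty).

Answer: Peg 0: [5, 4]
Peg 1: [3, 2]
Peg 2: [6, 1]

Derivation:
After move 1 (0->1):
Peg 0: [5, 4]
Peg 1: [3, 1]
Peg 2: [6, 2]

After move 2 (1->0):
Peg 0: [5, 4, 1]
Peg 1: [3]
Peg 2: [6, 2]

After move 3 (0->1):
Peg 0: [5, 4]
Peg 1: [3, 1]
Peg 2: [6, 2]

After move 4 (2->0):
Peg 0: [5, 4, 2]
Peg 1: [3, 1]
Peg 2: [6]

After move 5 (1->2):
Peg 0: [5, 4, 2]
Peg 1: [3]
Peg 2: [6, 1]

After move 6 (0->1):
Peg 0: [5, 4]
Peg 1: [3, 2]
Peg 2: [6, 1]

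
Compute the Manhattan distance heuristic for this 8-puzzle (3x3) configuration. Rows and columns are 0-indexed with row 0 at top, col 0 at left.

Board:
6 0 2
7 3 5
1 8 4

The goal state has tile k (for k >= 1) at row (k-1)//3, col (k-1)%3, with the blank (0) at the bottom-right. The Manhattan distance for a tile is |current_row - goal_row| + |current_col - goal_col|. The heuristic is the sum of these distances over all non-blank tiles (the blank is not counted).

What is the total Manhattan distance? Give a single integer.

Tile 6: at (0,0), goal (1,2), distance |0-1|+|0-2| = 3
Tile 2: at (0,2), goal (0,1), distance |0-0|+|2-1| = 1
Tile 7: at (1,0), goal (2,0), distance |1-2|+|0-0| = 1
Tile 3: at (1,1), goal (0,2), distance |1-0|+|1-2| = 2
Tile 5: at (1,2), goal (1,1), distance |1-1|+|2-1| = 1
Tile 1: at (2,0), goal (0,0), distance |2-0|+|0-0| = 2
Tile 8: at (2,1), goal (2,1), distance |2-2|+|1-1| = 0
Tile 4: at (2,2), goal (1,0), distance |2-1|+|2-0| = 3
Sum: 3 + 1 + 1 + 2 + 1 + 2 + 0 + 3 = 13

Answer: 13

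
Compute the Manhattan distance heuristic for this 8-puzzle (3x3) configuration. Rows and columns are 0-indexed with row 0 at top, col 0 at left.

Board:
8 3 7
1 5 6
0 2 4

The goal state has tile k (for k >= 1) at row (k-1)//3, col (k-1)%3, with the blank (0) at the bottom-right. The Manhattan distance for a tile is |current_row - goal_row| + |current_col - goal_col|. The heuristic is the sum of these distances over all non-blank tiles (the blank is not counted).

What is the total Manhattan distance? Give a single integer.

Answer: 14

Derivation:
Tile 8: at (0,0), goal (2,1), distance |0-2|+|0-1| = 3
Tile 3: at (0,1), goal (0,2), distance |0-0|+|1-2| = 1
Tile 7: at (0,2), goal (2,0), distance |0-2|+|2-0| = 4
Tile 1: at (1,0), goal (0,0), distance |1-0|+|0-0| = 1
Tile 5: at (1,1), goal (1,1), distance |1-1|+|1-1| = 0
Tile 6: at (1,2), goal (1,2), distance |1-1|+|2-2| = 0
Tile 2: at (2,1), goal (0,1), distance |2-0|+|1-1| = 2
Tile 4: at (2,2), goal (1,0), distance |2-1|+|2-0| = 3
Sum: 3 + 1 + 4 + 1 + 0 + 0 + 2 + 3 = 14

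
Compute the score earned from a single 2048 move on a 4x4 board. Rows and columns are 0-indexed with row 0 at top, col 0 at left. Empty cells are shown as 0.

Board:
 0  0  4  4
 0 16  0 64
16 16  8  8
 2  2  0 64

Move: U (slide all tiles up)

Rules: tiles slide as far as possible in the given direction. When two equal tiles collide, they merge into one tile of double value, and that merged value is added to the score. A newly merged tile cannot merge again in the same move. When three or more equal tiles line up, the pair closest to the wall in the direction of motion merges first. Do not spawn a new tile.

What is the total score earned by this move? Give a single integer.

Slide up:
col 0: [0, 0, 16, 2] -> [16, 2, 0, 0]  score +0 (running 0)
col 1: [0, 16, 16, 2] -> [32, 2, 0, 0]  score +32 (running 32)
col 2: [4, 0, 8, 0] -> [4, 8, 0, 0]  score +0 (running 32)
col 3: [4, 64, 8, 64] -> [4, 64, 8, 64]  score +0 (running 32)
Board after move:
16 32  4  4
 2  2  8 64
 0  0  0  8
 0  0  0 64

Answer: 32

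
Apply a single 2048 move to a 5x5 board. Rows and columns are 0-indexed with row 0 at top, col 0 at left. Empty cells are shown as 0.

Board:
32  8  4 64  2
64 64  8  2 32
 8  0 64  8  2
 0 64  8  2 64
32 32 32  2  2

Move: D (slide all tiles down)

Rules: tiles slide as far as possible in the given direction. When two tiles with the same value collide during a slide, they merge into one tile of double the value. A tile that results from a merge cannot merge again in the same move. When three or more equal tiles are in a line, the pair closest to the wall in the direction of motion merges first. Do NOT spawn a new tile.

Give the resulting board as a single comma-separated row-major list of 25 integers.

Slide down:
col 0: [32, 64, 8, 0, 32] -> [0, 32, 64, 8, 32]
col 1: [8, 64, 0, 64, 32] -> [0, 0, 8, 128, 32]
col 2: [4, 8, 64, 8, 32] -> [4, 8, 64, 8, 32]
col 3: [64, 2, 8, 2, 2] -> [0, 64, 2, 8, 4]
col 4: [2, 32, 2, 64, 2] -> [2, 32, 2, 64, 2]

Answer: 0, 0, 4, 0, 2, 32, 0, 8, 64, 32, 64, 8, 64, 2, 2, 8, 128, 8, 8, 64, 32, 32, 32, 4, 2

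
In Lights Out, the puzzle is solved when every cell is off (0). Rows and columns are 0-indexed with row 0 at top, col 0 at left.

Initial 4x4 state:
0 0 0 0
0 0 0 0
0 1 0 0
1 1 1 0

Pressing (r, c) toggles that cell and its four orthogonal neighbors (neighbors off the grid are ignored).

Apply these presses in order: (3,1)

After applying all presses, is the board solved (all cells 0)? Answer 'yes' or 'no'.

Answer: yes

Derivation:
After press 1 at (3,1):
0 0 0 0
0 0 0 0
0 0 0 0
0 0 0 0

Lights still on: 0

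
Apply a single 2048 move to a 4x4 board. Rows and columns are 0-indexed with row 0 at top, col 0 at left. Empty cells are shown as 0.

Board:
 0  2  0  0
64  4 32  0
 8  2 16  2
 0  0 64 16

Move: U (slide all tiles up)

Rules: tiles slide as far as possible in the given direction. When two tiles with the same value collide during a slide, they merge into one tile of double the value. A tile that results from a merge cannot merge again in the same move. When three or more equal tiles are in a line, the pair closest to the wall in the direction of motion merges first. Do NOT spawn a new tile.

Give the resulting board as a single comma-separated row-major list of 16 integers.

Slide up:
col 0: [0, 64, 8, 0] -> [64, 8, 0, 0]
col 1: [2, 4, 2, 0] -> [2, 4, 2, 0]
col 2: [0, 32, 16, 64] -> [32, 16, 64, 0]
col 3: [0, 0, 2, 16] -> [2, 16, 0, 0]

Answer: 64, 2, 32, 2, 8, 4, 16, 16, 0, 2, 64, 0, 0, 0, 0, 0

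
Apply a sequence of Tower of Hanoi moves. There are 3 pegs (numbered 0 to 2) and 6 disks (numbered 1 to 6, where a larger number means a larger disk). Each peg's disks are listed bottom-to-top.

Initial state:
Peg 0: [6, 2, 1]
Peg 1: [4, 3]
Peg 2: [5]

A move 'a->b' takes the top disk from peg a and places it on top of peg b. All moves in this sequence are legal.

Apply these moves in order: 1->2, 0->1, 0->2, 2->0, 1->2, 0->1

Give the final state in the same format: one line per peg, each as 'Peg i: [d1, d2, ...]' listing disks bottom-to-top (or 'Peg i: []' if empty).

After move 1 (1->2):
Peg 0: [6, 2, 1]
Peg 1: [4]
Peg 2: [5, 3]

After move 2 (0->1):
Peg 0: [6, 2]
Peg 1: [4, 1]
Peg 2: [5, 3]

After move 3 (0->2):
Peg 0: [6]
Peg 1: [4, 1]
Peg 2: [5, 3, 2]

After move 4 (2->0):
Peg 0: [6, 2]
Peg 1: [4, 1]
Peg 2: [5, 3]

After move 5 (1->2):
Peg 0: [6, 2]
Peg 1: [4]
Peg 2: [5, 3, 1]

After move 6 (0->1):
Peg 0: [6]
Peg 1: [4, 2]
Peg 2: [5, 3, 1]

Answer: Peg 0: [6]
Peg 1: [4, 2]
Peg 2: [5, 3, 1]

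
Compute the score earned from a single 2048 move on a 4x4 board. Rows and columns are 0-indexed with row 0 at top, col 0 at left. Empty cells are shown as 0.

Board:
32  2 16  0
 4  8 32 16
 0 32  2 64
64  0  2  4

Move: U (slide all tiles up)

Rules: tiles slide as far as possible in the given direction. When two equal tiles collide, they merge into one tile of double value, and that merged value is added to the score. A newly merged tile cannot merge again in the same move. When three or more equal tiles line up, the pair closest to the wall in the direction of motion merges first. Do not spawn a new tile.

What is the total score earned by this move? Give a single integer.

Slide up:
col 0: [32, 4, 0, 64] -> [32, 4, 64, 0]  score +0 (running 0)
col 1: [2, 8, 32, 0] -> [2, 8, 32, 0]  score +0 (running 0)
col 2: [16, 32, 2, 2] -> [16, 32, 4, 0]  score +4 (running 4)
col 3: [0, 16, 64, 4] -> [16, 64, 4, 0]  score +0 (running 4)
Board after move:
32  2 16 16
 4  8 32 64
64 32  4  4
 0  0  0  0

Answer: 4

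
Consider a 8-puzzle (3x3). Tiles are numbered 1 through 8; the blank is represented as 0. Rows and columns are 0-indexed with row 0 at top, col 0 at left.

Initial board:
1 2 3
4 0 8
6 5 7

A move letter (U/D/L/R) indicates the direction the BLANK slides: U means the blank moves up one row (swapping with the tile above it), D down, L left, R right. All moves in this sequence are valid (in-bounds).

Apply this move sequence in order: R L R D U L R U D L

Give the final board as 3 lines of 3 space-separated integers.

Answer: 1 2 3
4 0 8
6 5 7

Derivation:
After move 1 (R):
1 2 3
4 8 0
6 5 7

After move 2 (L):
1 2 3
4 0 8
6 5 7

After move 3 (R):
1 2 3
4 8 0
6 5 7

After move 4 (D):
1 2 3
4 8 7
6 5 0

After move 5 (U):
1 2 3
4 8 0
6 5 7

After move 6 (L):
1 2 3
4 0 8
6 5 7

After move 7 (R):
1 2 3
4 8 0
6 5 7

After move 8 (U):
1 2 0
4 8 3
6 5 7

After move 9 (D):
1 2 3
4 8 0
6 5 7

After move 10 (L):
1 2 3
4 0 8
6 5 7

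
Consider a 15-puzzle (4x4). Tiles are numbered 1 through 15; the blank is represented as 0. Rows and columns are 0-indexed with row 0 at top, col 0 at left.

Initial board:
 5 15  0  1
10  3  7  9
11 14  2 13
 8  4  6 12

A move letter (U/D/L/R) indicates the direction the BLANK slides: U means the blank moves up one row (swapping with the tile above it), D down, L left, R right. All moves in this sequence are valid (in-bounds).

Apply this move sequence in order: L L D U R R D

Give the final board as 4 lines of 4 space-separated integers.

Answer:  5 15  7  1
10  3  0  9
11 14  2 13
 8  4  6 12

Derivation:
After move 1 (L):
 5  0 15  1
10  3  7  9
11 14  2 13
 8  4  6 12

After move 2 (L):
 0  5 15  1
10  3  7  9
11 14  2 13
 8  4  6 12

After move 3 (D):
10  5 15  1
 0  3  7  9
11 14  2 13
 8  4  6 12

After move 4 (U):
 0  5 15  1
10  3  7  9
11 14  2 13
 8  4  6 12

After move 5 (R):
 5  0 15  1
10  3  7  9
11 14  2 13
 8  4  6 12

After move 6 (R):
 5 15  0  1
10  3  7  9
11 14  2 13
 8  4  6 12

After move 7 (D):
 5 15  7  1
10  3  0  9
11 14  2 13
 8  4  6 12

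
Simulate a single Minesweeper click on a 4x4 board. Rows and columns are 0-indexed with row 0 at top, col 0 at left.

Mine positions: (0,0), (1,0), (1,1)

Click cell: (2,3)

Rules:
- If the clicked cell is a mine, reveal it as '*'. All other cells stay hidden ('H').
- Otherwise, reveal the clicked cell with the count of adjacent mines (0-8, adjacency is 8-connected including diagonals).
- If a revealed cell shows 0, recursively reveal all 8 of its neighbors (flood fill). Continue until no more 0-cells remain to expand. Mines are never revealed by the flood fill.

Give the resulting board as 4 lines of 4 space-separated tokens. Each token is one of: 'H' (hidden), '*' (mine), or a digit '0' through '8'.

H H 1 0
H H 1 0
2 2 1 0
0 0 0 0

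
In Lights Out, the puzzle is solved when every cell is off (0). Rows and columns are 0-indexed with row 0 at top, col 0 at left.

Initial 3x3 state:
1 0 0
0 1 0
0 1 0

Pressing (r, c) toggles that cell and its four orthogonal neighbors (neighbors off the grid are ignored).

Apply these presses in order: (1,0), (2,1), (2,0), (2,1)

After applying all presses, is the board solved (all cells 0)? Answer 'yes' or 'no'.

After press 1 at (1,0):
0 0 0
1 0 0
1 1 0

After press 2 at (2,1):
0 0 0
1 1 0
0 0 1

After press 3 at (2,0):
0 0 0
0 1 0
1 1 1

After press 4 at (2,1):
0 0 0
0 0 0
0 0 0

Lights still on: 0

Answer: yes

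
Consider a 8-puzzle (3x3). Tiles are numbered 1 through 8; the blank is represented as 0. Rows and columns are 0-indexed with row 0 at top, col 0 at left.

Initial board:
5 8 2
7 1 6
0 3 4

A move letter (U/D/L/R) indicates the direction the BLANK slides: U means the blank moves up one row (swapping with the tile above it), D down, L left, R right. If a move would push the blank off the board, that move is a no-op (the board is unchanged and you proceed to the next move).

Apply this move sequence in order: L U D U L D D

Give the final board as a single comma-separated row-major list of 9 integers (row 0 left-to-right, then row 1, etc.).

After move 1 (L):
5 8 2
7 1 6
0 3 4

After move 2 (U):
5 8 2
0 1 6
7 3 4

After move 3 (D):
5 8 2
7 1 6
0 3 4

After move 4 (U):
5 8 2
0 1 6
7 3 4

After move 5 (L):
5 8 2
0 1 6
7 3 4

After move 6 (D):
5 8 2
7 1 6
0 3 4

After move 7 (D):
5 8 2
7 1 6
0 3 4

Answer: 5, 8, 2, 7, 1, 6, 0, 3, 4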